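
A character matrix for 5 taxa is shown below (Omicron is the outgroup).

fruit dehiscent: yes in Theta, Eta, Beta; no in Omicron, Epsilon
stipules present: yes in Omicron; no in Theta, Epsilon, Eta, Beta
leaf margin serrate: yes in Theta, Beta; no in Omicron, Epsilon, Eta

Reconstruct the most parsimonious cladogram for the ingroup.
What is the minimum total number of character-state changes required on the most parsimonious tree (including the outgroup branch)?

3

Character polarity is set by the outgroup: the derived state is whichever differs from the outgroup's state, so for stipules present the derived state is 'no', and for the remaining characters it is 'yes'.
fruit dehiscent: derived state 'yes' in Beta, Eta, and Theta only — synapomorphy for {Beta, Eta, Theta}.
All ingroup taxa share the derived state 'no' for stipules present; it defines the ingroup but does not resolve relationships within it.
leaf margin serrate (derived state 'yes') is shared by Beta and Theta — a synapomorphy uniting that clade.
Most parsimonious ingroup topology: (((Theta,Beta),Eta),Epsilon).
Changes per character on this tree: fruit dehiscent: 1; stipules present: 1; leaf margin serrate: 1.
Total = 3.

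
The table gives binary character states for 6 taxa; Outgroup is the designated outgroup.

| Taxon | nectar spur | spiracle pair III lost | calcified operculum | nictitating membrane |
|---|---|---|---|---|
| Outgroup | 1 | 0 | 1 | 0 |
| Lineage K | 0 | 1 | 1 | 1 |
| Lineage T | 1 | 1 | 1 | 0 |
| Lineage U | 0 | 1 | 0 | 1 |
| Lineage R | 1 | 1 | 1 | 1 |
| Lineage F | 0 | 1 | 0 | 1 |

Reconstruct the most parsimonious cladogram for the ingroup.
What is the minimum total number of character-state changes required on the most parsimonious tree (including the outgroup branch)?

4

Character polarity is set by the outgroup: the derived state is whichever differs from the outgroup's state, so for nectar spur, calcified operculum the derived state is '0', and for the remaining characters it is '1'.
nectar spur: derived state '0' in Lineage F, Lineage K, and Lineage U only — synapomorphy for {Lineage F, Lineage K, Lineage U}.
spiracle pair III lost (derived state '1') is shared by all ingroup taxa — unites the whole ingroup.
Only Lineage F and Lineage U show the derived state '0' for calcified operculum, supporting them as a clade.
nictitating membrane (derived state '1') is shared by Lineage F, Lineage K, Lineage R, and Lineage U — a synapomorphy uniting that clade.
Most parsimonious ingroup topology: (((Lineage K,(Lineage U,Lineage F)),Lineage R),Lineage T).
Changes per character on this tree: nectar spur: 1; spiracle pair III lost: 1; calcified operculum: 1; nictitating membrane: 1.
Total = 4.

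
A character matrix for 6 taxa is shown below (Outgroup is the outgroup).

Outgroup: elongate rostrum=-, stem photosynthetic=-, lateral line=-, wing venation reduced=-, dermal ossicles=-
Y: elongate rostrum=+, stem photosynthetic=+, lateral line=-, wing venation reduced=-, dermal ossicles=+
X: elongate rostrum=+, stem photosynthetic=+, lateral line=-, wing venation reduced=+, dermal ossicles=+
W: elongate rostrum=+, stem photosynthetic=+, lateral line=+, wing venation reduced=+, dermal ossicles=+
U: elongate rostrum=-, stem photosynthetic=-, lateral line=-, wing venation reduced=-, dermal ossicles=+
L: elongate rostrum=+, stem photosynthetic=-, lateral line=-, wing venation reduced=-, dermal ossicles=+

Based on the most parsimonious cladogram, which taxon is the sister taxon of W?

The outgroup has state '-' for every character, so '+' is the derived state throughout.
elongate rostrum: derived state '+' in L, W, X, and Y only — synapomorphy for {L, W, X, Y}.
Only W, X, and Y show the derived state '+' for stem photosynthetic, supporting them as a clade.
lateral line (derived state '+') is unique to W (autapomorphy; uninformative for grouping).
wing venation reduced (derived state '+') is shared by W and X — a synapomorphy uniting that clade.
All ingroup taxa share the derived state '+' for dermal ossicles; it defines the ingroup but does not resolve relationships within it.
Most parsimonious ingroup topology: (((Y,(X,W)),L),U).
W and X form a cherry on this tree, so they are sister taxa.

X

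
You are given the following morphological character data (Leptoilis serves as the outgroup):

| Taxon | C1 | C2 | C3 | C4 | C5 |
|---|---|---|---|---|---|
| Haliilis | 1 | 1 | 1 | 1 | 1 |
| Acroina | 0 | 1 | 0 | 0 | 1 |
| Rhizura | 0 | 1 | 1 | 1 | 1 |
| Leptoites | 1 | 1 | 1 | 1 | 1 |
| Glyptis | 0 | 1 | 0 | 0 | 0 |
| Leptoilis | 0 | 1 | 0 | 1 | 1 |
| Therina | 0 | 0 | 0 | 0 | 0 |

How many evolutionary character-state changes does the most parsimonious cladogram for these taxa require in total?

5

Character polarity is set by the outgroup: the derived state is whichever differs from the outgroup's state, so for C2, C4, C5 the derived state is '0', and for the remaining characters it is '1'.
C1: derived state '1' in Haliilis and Leptoites only — synapomorphy for {Haliilis, Leptoites}.
C2: derived state '0' in Therina only — an autapomorphy, so it tells us nothing about relationships among taxa.
Only Haliilis, Leptoites, and Rhizura show the derived state '1' for C3, supporting them as a clade.
Only Acroina, Glyptis, and Therina show the derived state '0' for C4, supporting them as a clade.
C5: derived state '0' in Glyptis and Therina only — synapomorphy for {Glyptis, Therina}.
Most parsimonious ingroup topology: ((Acroina,(Glyptis,Therina)),(Rhizura,(Leptoites,Haliilis))).
Changes per character on this tree: C1: 1; C2: 1; C3: 1; C4: 1; C5: 1.
Total = 5.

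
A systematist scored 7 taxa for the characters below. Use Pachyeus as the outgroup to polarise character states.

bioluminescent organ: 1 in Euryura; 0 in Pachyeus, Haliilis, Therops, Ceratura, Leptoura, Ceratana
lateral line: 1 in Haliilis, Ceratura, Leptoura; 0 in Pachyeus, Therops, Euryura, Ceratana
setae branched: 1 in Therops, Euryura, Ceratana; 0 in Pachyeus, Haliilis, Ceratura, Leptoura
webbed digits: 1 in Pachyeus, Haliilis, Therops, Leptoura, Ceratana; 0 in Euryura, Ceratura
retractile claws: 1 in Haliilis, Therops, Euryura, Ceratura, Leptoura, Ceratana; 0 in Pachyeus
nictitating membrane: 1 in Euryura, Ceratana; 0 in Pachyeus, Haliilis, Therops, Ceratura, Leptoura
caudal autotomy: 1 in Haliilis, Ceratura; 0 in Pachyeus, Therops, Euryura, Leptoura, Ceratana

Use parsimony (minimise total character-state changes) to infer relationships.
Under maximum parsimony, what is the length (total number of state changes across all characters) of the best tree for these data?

8

Character polarity is set by the outgroup: the derived state is whichever differs from the outgroup's state, so for webbed digits the derived state is '0', and for the remaining characters it is '1'.
bioluminescent organ (derived state '1') is unique to Euryura (autapomorphy; uninformative for grouping).
lateral line: derived state '1' in Ceratura, Haliilis, and Leptoura only — synapomorphy for {Ceratura, Haliilis, Leptoura}.
setae branched (derived state '1') is shared by Ceratana, Euryura, and Therops — a synapomorphy uniting that clade.
webbed digits groups Ceratura and Euryura, which is incompatible with the clades supported by the remaining characters; treating it as convergent (homoplasy) costs fewer steps than any alternative tree.
All ingroup taxa share the derived state '1' for retractile claws; it defines the ingroup but does not resolve relationships within it.
nictitating membrane (derived state '1') is shared by Ceratana and Euryura — a synapomorphy uniting that clade.
Only Ceratura and Haliilis show the derived state '1' for caudal autotomy, supporting them as a clade.
Most parsimonious ingroup topology: (((Haliilis,Ceratura),Leptoura),(Therops,(Euryura,Ceratana))).
Changes per character on this tree: bioluminescent organ: 1; lateral line: 1; setae branched: 1; webbed digits: 2; retractile claws: 1; nictitating membrane: 1; caudal autotomy: 1.
Total = 8.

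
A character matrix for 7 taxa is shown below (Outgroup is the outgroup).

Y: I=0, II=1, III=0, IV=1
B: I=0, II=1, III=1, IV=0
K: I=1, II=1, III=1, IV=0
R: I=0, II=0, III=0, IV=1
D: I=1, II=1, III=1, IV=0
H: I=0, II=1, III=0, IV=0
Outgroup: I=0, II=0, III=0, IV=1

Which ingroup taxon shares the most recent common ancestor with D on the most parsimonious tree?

Character polarity is set by the outgroup: the derived state is whichever differs from the outgroup's state, so for IV the derived state is '0', and for the remaining characters it is '1'.
I: derived state '1' in D and K only — synapomorphy for {D, K}.
II: derived state '1' in B, D, H, K, and Y only — synapomorphy for {B, D, H, K, Y}.
III (derived state '1') is shared by B, D, and K — a synapomorphy uniting that clade.
Only B, D, H, and K show the derived state '0' for IV, supporting them as a clade.
Most parsimonious ingroup topology: ((((B,(D,K)),H),Y),R).
D and K form a cherry on this tree, so they are sister taxa.

K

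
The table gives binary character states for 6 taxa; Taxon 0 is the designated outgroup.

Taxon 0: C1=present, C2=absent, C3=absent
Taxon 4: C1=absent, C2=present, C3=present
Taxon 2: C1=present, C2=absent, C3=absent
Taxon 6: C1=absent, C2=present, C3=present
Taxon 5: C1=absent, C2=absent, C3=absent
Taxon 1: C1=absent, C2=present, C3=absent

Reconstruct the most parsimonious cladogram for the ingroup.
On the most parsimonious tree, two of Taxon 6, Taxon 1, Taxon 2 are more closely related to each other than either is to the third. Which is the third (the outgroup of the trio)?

Character polarity is set by the outgroup: the derived state is whichever differs from the outgroup's state, so for C1 the derived state is 'absent', and for the remaining characters it is 'present'.
C1: derived state 'absent' in Taxon 1, Taxon 4, Taxon 5, and Taxon 6 only — synapomorphy for {Taxon 1, Taxon 4, Taxon 5, Taxon 6}.
C2 (derived state 'present') is shared by Taxon 1, Taxon 4, and Taxon 6 — a synapomorphy uniting that clade.
C3: derived state 'present' in Taxon 4 and Taxon 6 only — synapomorphy for {Taxon 4, Taxon 6}.
Most parsimonious ingroup topology: ((((Taxon 4,Taxon 6),Taxon 1),Taxon 5),Taxon 2).
Taxon 6 and Taxon 1 share a more recent common ancestor with each other than either does with Taxon 2, so Taxon 2 is the least closely related of the three.

Taxon 2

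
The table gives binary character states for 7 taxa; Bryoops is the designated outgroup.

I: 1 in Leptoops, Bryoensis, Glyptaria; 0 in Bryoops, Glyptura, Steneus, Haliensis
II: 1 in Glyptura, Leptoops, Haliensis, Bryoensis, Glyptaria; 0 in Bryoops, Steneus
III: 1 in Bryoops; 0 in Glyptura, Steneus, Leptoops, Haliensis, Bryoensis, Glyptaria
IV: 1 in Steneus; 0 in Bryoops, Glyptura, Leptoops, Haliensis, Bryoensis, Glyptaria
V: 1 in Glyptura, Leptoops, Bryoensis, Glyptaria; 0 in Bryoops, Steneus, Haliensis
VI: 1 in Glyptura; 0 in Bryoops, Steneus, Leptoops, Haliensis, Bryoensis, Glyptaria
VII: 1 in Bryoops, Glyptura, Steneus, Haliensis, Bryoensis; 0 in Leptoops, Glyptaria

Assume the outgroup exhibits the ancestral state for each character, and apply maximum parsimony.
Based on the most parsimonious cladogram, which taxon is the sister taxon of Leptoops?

Glyptaria

Character polarity is set by the outgroup: the derived state is whichever differs from the outgroup's state, so for III, VII the derived state is '0', and for the remaining characters it is '1'.
I: derived state '1' in Bryoensis, Glyptaria, and Leptoops only — synapomorphy for {Bryoensis, Glyptaria, Leptoops}.
Only Bryoensis, Glyptaria, Glyptura, Haliensis, and Leptoops show the derived state '1' for II, supporting them as a clade.
All ingroup taxa share the derived state '0' for III; it defines the ingroup but does not resolve relationships within it.
IV (derived state '1') is unique to Steneus (autapomorphy; uninformative for grouping).
Only Bryoensis, Glyptaria, Glyptura, and Leptoops show the derived state '1' for V, supporting them as a clade.
VI (derived state '1') is unique to Glyptura (autapomorphy; uninformative for grouping).
Only Glyptaria and Leptoops show the derived state '0' for VII, supporting them as a clade.
Most parsimonious ingroup topology: (((Glyptura,((Leptoops,Glyptaria),Bryoensis)),Haliensis),Steneus).
Leptoops and Glyptaria form a cherry on this tree, so they are sister taxa.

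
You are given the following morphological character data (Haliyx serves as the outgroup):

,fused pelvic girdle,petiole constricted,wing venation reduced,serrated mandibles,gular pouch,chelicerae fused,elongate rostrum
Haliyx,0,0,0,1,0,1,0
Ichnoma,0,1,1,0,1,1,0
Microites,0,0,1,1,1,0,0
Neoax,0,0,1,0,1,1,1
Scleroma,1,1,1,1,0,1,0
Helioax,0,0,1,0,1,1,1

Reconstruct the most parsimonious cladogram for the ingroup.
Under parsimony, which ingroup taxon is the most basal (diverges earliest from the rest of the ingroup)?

Character polarity is set by the outgroup: the derived state is whichever differs from the outgroup's state, so for serrated mandibles, chelicerae fused the derived state is '0', and for the remaining characters it is '1'.
fused pelvic girdle (derived state '1') is unique to Scleroma (autapomorphy; uninformative for grouping).
petiole constricted (state '1') occurs in Ichnoma and Scleroma but conflicts with the nesting implied by the other characters — most parsimoniously interpreted as homoplasy.
wing venation reduced (derived state '1') is shared by all ingroup taxa — unites the whole ingroup.
serrated mandibles (derived state '0') is shared by Helioax, Ichnoma, and Neoax — a synapomorphy uniting that clade.
gular pouch (derived state '1') is shared by Helioax, Ichnoma, Microites, and Neoax — a synapomorphy uniting that clade.
chelicerae fused (derived state '0') is unique to Microites (autapomorphy; uninformative for grouping).
elongate rostrum: derived state '1' in Helioax and Neoax only — synapomorphy for {Helioax, Neoax}.
Most parsimonious ingroup topology: (((Ichnoma,(Neoax,Helioax)),Microites),Scleroma).
Scleroma is sister to the clade containing all other ingroup taxa, so it is the earliest-diverging (most basal) ingroup lineage.

Scleroma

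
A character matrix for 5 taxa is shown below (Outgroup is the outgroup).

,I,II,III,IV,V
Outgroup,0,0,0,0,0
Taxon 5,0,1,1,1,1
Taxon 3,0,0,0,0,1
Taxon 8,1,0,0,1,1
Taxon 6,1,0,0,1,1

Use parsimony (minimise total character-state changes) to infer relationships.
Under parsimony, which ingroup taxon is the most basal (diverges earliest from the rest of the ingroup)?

Taxon 3

The outgroup has state '0' for every character, so '1' is the derived state throughout.
I: derived state '1' in Taxon 6 and Taxon 8 only — synapomorphy for {Taxon 6, Taxon 8}.
II: derived state '1' in Taxon 5 only — an autapomorphy, so it tells us nothing about relationships among taxa.
III (derived state '1') is unique to Taxon 5 (autapomorphy; uninformative for grouping).
IV (derived state '1') is shared by Taxon 5, Taxon 6, and Taxon 8 — a synapomorphy uniting that clade.
V (derived state '1') is shared by all ingroup taxa — unites the whole ingroup.
Most parsimonious ingroup topology: ((Taxon 5,(Taxon 8,Taxon 6)),Taxon 3).
Taxon 3 is sister to the clade containing all other ingroup taxa, so it is the earliest-diverging (most basal) ingroup lineage.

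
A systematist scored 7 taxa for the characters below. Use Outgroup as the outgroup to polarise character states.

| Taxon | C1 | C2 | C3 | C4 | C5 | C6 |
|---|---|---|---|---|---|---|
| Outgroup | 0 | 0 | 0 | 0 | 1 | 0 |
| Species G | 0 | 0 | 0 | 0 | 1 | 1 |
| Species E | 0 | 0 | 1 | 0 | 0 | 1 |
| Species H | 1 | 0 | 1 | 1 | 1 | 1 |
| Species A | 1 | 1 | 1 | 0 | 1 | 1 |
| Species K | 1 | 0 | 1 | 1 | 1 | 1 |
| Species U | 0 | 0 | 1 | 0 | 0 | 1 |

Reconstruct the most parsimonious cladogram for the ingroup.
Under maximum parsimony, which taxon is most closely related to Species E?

Character polarity is set by the outgroup: the derived state is whichever differs from the outgroup's state, so for C5 the derived state is '0', and for the remaining characters it is '1'.
C1 (derived state '1') is shared by Species A, Species H, and Species K — a synapomorphy uniting that clade.
C2 (derived state '1') is unique to Species A (autapomorphy; uninformative for grouping).
Only Species A, Species E, Species H, Species K, and Species U show the derived state '1' for C3, supporting them as a clade.
C4: derived state '1' in Species H and Species K only — synapomorphy for {Species H, Species K}.
Only Species E and Species U show the derived state '0' for C5, supporting them as a clade.
C6 (derived state '1') is shared by all ingroup taxa — unites the whole ingroup.
Most parsimonious ingroup topology: (Species G,((Species E,Species U),((Species H,Species K),Species A))).
Species E and Species U form a cherry on this tree, so they are sister taxa.

Species U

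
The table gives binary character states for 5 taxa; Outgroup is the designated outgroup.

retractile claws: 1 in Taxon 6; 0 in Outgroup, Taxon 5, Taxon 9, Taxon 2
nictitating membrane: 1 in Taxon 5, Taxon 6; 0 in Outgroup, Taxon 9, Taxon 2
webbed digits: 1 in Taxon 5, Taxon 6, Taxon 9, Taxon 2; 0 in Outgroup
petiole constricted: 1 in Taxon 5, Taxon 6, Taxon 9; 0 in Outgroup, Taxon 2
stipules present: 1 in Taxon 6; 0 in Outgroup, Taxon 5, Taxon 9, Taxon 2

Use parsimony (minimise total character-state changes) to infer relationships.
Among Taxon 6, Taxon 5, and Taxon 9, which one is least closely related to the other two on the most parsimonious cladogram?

The outgroup has state '0' for every character, so '1' is the derived state throughout.
retractile claws: derived state '1' in Taxon 6 only — an autapomorphy, so it tells us nothing about relationships among taxa.
Only Taxon 5 and Taxon 6 show the derived state '1' for nictitating membrane, supporting them as a clade.
All ingroup taxa share the derived state '1' for webbed digits; it defines the ingroup but does not resolve relationships within it.
Only Taxon 5, Taxon 6, and Taxon 9 show the derived state '1' for petiole constricted, supporting them as a clade.
stipules present (derived state '1') is unique to Taxon 6 (autapomorphy; uninformative for grouping).
Most parsimonious ingroup topology: (((Taxon 5,Taxon 6),Taxon 9),Taxon 2).
Taxon 5 and Taxon 6 share a more recent common ancestor with each other than either does with Taxon 9, so Taxon 9 is the least closely related of the three.

Taxon 9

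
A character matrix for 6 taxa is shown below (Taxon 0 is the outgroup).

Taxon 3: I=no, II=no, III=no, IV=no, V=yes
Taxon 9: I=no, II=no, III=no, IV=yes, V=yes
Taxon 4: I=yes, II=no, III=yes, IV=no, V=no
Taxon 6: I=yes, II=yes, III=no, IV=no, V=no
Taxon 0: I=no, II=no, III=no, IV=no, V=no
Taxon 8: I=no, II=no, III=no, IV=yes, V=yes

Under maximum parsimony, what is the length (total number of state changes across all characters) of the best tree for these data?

5

The outgroup has state 'no' for every character, so 'yes' is the derived state throughout.
Only Taxon 4 and Taxon 6 show the derived state 'yes' for I, supporting them as a clade.
II: derived state 'yes' in Taxon 6 only — an autapomorphy, so it tells us nothing about relationships among taxa.
III (derived state 'yes') is unique to Taxon 4 (autapomorphy; uninformative for grouping).
IV (derived state 'yes') is shared by Taxon 8 and Taxon 9 — a synapomorphy uniting that clade.
V: derived state 'yes' in Taxon 3, Taxon 8, and Taxon 9 only — synapomorphy for {Taxon 3, Taxon 8, Taxon 9}.
Most parsimonious ingroup topology: ((Taxon 3,(Taxon 8,Taxon 9)),(Taxon 6,Taxon 4)).
Changes per character on this tree: I: 1; II: 1; III: 1; IV: 1; V: 1.
Total = 5.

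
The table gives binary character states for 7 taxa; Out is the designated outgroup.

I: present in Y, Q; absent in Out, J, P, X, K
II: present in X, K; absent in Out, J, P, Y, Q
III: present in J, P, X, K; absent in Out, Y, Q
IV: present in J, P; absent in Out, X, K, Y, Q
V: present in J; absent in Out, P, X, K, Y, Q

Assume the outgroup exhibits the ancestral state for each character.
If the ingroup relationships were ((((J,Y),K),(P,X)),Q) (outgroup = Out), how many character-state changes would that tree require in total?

Map each character onto ((((J,Y),K),(P,X)),Q) (rooted by Out) and count the minimum state changes it requires (Fitch parsimony):
I: 2; II: 2; III: 2; IV: 2; V: 1.
Total tree length = 9.

9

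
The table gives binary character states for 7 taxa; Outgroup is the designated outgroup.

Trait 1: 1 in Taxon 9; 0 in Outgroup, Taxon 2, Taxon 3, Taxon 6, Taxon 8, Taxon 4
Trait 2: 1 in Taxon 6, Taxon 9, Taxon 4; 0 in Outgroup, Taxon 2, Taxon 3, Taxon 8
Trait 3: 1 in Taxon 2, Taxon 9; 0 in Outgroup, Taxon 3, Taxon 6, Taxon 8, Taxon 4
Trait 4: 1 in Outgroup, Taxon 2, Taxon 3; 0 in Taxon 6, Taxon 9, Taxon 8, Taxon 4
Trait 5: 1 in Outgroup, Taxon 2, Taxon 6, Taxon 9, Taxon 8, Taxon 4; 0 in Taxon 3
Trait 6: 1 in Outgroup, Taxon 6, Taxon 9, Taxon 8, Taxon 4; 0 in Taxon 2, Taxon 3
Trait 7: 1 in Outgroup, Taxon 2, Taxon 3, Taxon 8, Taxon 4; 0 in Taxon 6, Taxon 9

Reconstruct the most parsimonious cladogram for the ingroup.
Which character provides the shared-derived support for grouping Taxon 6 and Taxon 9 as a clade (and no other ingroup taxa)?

Character polarity is set by the outgroup: the derived state is whichever differs from the outgroup's state, so for Trait 4, Trait 5, Trait 6, Trait 7 the derived state is '0', and for the remaining characters it is '1'.
Trait 1: derived state '1' in Taxon 9 only — an autapomorphy, so it tells us nothing about relationships among taxa.
Trait 2 (derived state '1') is shared by Taxon 4, Taxon 6, and Taxon 9 — a synapomorphy uniting that clade.
Trait 3 groups Taxon 2 and Taxon 9, which is incompatible with the clades supported by the remaining characters; treating it as convergent (homoplasy) costs fewer steps than any alternative tree.
Trait 4 (derived state '0') is shared by Taxon 4, Taxon 6, Taxon 8, and Taxon 9 — a synapomorphy uniting that clade.
Trait 5: derived state '0' in Taxon 3 only — an autapomorphy, so it tells us nothing about relationships among taxa.
Only Taxon 2 and Taxon 3 show the derived state '0' for Trait 6, supporting them as a clade.
Trait 7: derived state '0' in Taxon 6 and Taxon 9 only — synapomorphy for {Taxon 6, Taxon 9}.
Most parsimonious ingroup topology: ((Taxon 2,Taxon 3),(((Taxon 6,Taxon 9),Taxon 4),Taxon 8)).
The clade {Taxon 6, Taxon 9} is supported by Trait 7: its derived state '0' occurs in exactly those taxa and in no other taxon (including the outgroup).

Trait 7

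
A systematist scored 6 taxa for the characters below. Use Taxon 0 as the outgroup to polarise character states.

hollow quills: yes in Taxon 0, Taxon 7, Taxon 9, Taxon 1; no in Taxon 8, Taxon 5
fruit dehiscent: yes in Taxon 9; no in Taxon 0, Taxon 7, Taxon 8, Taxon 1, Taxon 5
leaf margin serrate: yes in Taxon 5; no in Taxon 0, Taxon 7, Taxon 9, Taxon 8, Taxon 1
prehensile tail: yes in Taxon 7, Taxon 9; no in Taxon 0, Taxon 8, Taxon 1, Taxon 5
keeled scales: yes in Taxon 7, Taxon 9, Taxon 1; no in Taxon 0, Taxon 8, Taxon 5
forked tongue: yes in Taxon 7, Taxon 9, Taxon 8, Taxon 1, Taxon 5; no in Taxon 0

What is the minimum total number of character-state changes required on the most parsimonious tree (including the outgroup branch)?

6

Character polarity is set by the outgroup: the derived state is whichever differs from the outgroup's state, so for hollow quills the derived state is 'no', and for the remaining characters it is 'yes'.
hollow quills: derived state 'no' in Taxon 5 and Taxon 8 only — synapomorphy for {Taxon 5, Taxon 8}.
fruit dehiscent: derived state 'yes' in Taxon 9 only — an autapomorphy, so it tells us nothing about relationships among taxa.
leaf margin serrate (derived state 'yes') is unique to Taxon 5 (autapomorphy; uninformative for grouping).
Only Taxon 7 and Taxon 9 show the derived state 'yes' for prehensile tail, supporting them as a clade.
keeled scales (derived state 'yes') is shared by Taxon 1, Taxon 7, and Taxon 9 — a synapomorphy uniting that clade.
All ingroup taxa share the derived state 'yes' for forked tongue; it defines the ingroup but does not resolve relationships within it.
Most parsimonious ingroup topology: (((Taxon 7,Taxon 9),Taxon 1),(Taxon 8,Taxon 5)).
Changes per character on this tree: hollow quills: 1; fruit dehiscent: 1; leaf margin serrate: 1; prehensile tail: 1; keeled scales: 1; forked tongue: 1.
Total = 6.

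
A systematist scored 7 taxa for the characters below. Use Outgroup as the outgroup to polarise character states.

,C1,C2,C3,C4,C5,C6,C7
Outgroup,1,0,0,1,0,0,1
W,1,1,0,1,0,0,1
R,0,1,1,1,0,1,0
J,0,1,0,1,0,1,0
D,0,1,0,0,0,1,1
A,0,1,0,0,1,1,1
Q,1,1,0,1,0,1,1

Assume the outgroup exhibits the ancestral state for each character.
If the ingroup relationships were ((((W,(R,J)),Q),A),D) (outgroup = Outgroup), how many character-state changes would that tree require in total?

11

Map each character onto ((((W,(R,J)),Q),A),D) (rooted by Outgroup) and count the minimum state changes it requires (Fitch parsimony):
C1: 3; C2: 1; C3: 1; C4: 2; C5: 1; C6: 2; C7: 1.
Total tree length = 11.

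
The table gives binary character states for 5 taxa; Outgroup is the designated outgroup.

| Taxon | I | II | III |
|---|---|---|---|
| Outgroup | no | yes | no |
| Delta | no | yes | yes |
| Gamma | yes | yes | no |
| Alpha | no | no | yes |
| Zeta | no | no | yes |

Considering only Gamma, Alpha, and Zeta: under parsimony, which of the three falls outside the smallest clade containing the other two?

Gamma

Character polarity is set by the outgroup: the derived state is whichever differs from the outgroup's state, so for II the derived state is 'no', and for the remaining characters it is 'yes'.
I: derived state 'yes' in Gamma only — an autapomorphy, so it tells us nothing about relationships among taxa.
II: derived state 'no' in Alpha and Zeta only — synapomorphy for {Alpha, Zeta}.
III (derived state 'yes') is shared by Alpha, Delta, and Zeta — a synapomorphy uniting that clade.
Most parsimonious ingroup topology: (((Alpha,Zeta),Delta),Gamma).
Alpha and Zeta share a more recent common ancestor with each other than either does with Gamma, so Gamma is the least closely related of the three.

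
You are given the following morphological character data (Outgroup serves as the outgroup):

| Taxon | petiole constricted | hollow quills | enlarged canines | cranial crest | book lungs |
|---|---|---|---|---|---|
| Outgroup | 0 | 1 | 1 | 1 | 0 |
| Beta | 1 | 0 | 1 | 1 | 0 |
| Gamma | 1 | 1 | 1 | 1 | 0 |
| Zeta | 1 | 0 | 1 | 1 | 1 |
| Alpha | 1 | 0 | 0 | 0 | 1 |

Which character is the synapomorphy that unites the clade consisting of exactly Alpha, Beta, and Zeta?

Character polarity is set by the outgroup: the derived state is whichever differs from the outgroup's state, so for hollow quills, enlarged canines, cranial crest the derived state is '0', and for the remaining characters it is '1'.
All ingroup taxa share the derived state '1' for petiole constricted; it defines the ingroup but does not resolve relationships within it.
hollow quills: derived state '0' in Alpha, Beta, and Zeta only — synapomorphy for {Alpha, Beta, Zeta}.
enlarged canines: derived state '0' in Alpha only — an autapomorphy, so it tells us nothing about relationships among taxa.
cranial crest (derived state '0') is unique to Alpha (autapomorphy; uninformative for grouping).
book lungs (derived state '1') is shared by Alpha and Zeta — a synapomorphy uniting that clade.
Most parsimonious ingroup topology: ((Beta,(Zeta,Alpha)),Gamma).
The clade {Alpha, Beta, Zeta} is supported by hollow quills: its derived state '0' occurs in exactly those taxa and in no other taxon (including the outgroup).

hollow quills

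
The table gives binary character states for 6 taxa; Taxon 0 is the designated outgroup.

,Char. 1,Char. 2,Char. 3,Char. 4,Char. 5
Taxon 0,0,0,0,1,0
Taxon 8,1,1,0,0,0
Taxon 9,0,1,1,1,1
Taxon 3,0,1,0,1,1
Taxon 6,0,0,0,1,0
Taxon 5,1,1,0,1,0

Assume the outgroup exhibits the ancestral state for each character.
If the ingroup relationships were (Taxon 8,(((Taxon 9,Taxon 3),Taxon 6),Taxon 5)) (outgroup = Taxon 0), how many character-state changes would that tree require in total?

Map each character onto (Taxon 8,(((Taxon 9,Taxon 3),Taxon 6),Taxon 5)) (rooted by Taxon 0) and count the minimum state changes it requires (Fitch parsimony):
Char. 1: 2; Char. 2: 2; Char. 3: 1; Char. 4: 1; Char. 5: 1.
Total tree length = 7.

7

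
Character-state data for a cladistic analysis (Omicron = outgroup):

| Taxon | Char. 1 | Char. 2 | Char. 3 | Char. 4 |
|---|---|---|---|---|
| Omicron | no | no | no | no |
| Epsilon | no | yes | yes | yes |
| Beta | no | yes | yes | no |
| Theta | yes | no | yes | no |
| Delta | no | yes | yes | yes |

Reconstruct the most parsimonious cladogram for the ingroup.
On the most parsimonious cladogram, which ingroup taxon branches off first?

The outgroup has state 'no' for every character, so 'yes' is the derived state throughout.
Char. 1 (derived state 'yes') is unique to Theta (autapomorphy; uninformative for grouping).
Char. 2: derived state 'yes' in Beta, Delta, and Epsilon only — synapomorphy for {Beta, Delta, Epsilon}.
All ingroup taxa share the derived state 'yes' for Char. 3; it defines the ingroup but does not resolve relationships within it.
Char. 4: derived state 'yes' in Delta and Epsilon only — synapomorphy for {Delta, Epsilon}.
Most parsimonious ingroup topology: (((Epsilon,Delta),Beta),Theta).
Theta is sister to the clade containing all other ingroup taxa, so it is the earliest-diverging (most basal) ingroup lineage.

Theta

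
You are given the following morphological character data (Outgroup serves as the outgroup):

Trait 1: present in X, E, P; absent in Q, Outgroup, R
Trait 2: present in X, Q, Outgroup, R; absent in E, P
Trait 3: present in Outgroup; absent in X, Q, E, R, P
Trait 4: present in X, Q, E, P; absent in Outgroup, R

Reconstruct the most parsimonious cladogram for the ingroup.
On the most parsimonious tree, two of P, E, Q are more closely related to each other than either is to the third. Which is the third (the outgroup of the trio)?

Character polarity is set by the outgroup: the derived state is whichever differs from the outgroup's state, so for Trait 2, Trait 3 the derived state is 'absent', and for the remaining characters it is 'present'.
Trait 1: derived state 'present' in E, P, and X only — synapomorphy for {E, P, X}.
Trait 2: derived state 'absent' in E and P only — synapomorphy for {E, P}.
Trait 3 (derived state 'absent') is shared by all ingroup taxa — unites the whole ingroup.
Trait 4 (derived state 'present') is shared by E, P, Q, and X — a synapomorphy uniting that clade.
Most parsimonious ingroup topology: (R,((X,(P,E)),Q)).
E and P share a more recent common ancestor with each other than either does with Q, so Q is the least closely related of the three.

Q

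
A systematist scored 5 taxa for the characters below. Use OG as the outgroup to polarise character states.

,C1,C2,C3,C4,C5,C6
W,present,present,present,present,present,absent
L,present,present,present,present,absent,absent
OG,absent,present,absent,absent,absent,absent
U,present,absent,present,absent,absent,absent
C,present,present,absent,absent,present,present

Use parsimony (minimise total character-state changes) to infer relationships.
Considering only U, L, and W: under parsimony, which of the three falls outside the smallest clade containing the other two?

U

Character polarity is set by the outgroup: the derived state is whichever differs from the outgroup's state, so for C2 the derived state is 'absent', and for the remaining characters it is 'present'.
C1 (derived state 'present') is shared by all ingroup taxa — unites the whole ingroup.
C2: derived state 'absent' in U only — an autapomorphy, so it tells us nothing about relationships among taxa.
Only L, U, and W show the derived state 'present' for C3, supporting them as a clade.
C4 (derived state 'present') is shared by L and W — a synapomorphy uniting that clade.
C5 (state 'present') occurs in C and W but conflicts with the nesting implied by the other characters — most parsimoniously interpreted as homoplasy.
C6: derived state 'present' in C only — an autapomorphy, so it tells us nothing about relationships among taxa.
Most parsimonious ingroup topology: (((L,W),U),C).
L and W share a more recent common ancestor with each other than either does with U, so U is the least closely related of the three.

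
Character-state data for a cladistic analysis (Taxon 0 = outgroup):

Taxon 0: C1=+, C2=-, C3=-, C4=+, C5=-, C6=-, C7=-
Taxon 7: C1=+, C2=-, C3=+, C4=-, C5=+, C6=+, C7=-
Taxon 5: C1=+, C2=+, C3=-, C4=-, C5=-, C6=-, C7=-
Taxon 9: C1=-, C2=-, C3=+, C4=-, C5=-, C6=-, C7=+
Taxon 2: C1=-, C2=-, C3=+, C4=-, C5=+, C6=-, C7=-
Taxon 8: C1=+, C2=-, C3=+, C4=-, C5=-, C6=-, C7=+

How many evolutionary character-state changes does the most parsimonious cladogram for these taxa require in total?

Character polarity is set by the outgroup: the derived state is whichever differs from the outgroup's state, so for C1, C4 the derived state is '-', and for the remaining characters it is '+'.
C1 (state '-') occurs in Taxon 2 and Taxon 9 but conflicts with the nesting implied by the other characters — most parsimoniously interpreted as homoplasy.
C2: derived state '+' in Taxon 5 only — an autapomorphy, so it tells us nothing about relationships among taxa.
Only Taxon 2, Taxon 7, Taxon 8, and Taxon 9 show the derived state '+' for C3, supporting them as a clade.
C4 (derived state '-') is shared by all ingroup taxa — unites the whole ingroup.
Only Taxon 2 and Taxon 7 show the derived state '+' for C5, supporting them as a clade.
C6: derived state '+' in Taxon 7 only — an autapomorphy, so it tells us nothing about relationships among taxa.
C7 (derived state '+') is shared by Taxon 8 and Taxon 9 — a synapomorphy uniting that clade.
Most parsimonious ingroup topology: (((Taxon 7,Taxon 2),(Taxon 9,Taxon 8)),Taxon 5).
Changes per character on this tree: C1: 2; C2: 1; C3: 1; C4: 1; C5: 1; C6: 1; C7: 1.
Total = 8.

8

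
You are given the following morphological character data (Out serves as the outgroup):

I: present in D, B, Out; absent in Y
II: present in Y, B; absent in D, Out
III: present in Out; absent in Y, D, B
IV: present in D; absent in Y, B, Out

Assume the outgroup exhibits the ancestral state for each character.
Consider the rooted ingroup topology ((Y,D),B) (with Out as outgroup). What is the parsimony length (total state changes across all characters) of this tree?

Map each character onto ((Y,D),B) (rooted by Out) and count the minimum state changes it requires (Fitch parsimony):
I: 1; II: 2; III: 1; IV: 1.
Total tree length = 5.

5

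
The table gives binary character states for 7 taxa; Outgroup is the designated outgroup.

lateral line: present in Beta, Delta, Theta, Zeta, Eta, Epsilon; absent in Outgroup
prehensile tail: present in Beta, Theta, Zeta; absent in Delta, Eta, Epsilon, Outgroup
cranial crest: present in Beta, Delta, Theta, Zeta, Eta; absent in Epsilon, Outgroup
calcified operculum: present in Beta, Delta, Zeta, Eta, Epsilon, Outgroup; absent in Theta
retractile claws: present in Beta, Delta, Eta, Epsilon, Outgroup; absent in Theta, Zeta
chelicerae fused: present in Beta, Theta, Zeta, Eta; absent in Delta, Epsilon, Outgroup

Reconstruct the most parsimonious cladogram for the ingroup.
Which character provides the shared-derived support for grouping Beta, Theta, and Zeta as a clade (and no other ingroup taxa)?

prehensile tail

Character polarity is set by the outgroup: the derived state is whichever differs from the outgroup's state, so for calcified operculum, retractile claws the derived state is 'absent', and for the remaining characters it is 'present'.
lateral line (derived state 'present') is shared by all ingroup taxa — unites the whole ingroup.
prehensile tail: derived state 'present' in Beta, Theta, and Zeta only — synapomorphy for {Beta, Theta, Zeta}.
cranial crest (derived state 'present') is shared by Beta, Delta, Eta, Theta, and Zeta — a synapomorphy uniting that clade.
calcified operculum (derived state 'absent') is unique to Theta (autapomorphy; uninformative for grouping).
retractile claws (derived state 'absent') is shared by Theta and Zeta — a synapomorphy uniting that clade.
Only Beta, Eta, Theta, and Zeta show the derived state 'present' for chelicerae fused, supporting them as a clade.
Most parsimonious ingroup topology: (((((Zeta,Theta),Beta),Eta),Delta),Epsilon).
The clade {Beta, Theta, Zeta} is supported by prehensile tail: its derived state 'present' occurs in exactly those taxa and in no other taxon (including the outgroup).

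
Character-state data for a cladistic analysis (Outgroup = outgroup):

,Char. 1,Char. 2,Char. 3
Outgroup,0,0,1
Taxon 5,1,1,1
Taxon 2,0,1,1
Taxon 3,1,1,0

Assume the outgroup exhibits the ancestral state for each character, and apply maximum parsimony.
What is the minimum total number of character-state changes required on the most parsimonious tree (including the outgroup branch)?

3

Character polarity is set by the outgroup: the derived state is whichever differs from the outgroup's state, so for Char. 3 the derived state is '0', and for the remaining characters it is '1'.
Char. 1: derived state '1' in Taxon 3 and Taxon 5 only — synapomorphy for {Taxon 3, Taxon 5}.
All ingroup taxa share the derived state '1' for Char. 2; it defines the ingroup but does not resolve relationships within it.
Char. 3: derived state '0' in Taxon 3 only — an autapomorphy, so it tells us nothing about relationships among taxa.
Most parsimonious ingroup topology: ((Taxon 5,Taxon 3),Taxon 2).
Changes per character on this tree: Char. 1: 1; Char. 2: 1; Char. 3: 1.
Total = 3.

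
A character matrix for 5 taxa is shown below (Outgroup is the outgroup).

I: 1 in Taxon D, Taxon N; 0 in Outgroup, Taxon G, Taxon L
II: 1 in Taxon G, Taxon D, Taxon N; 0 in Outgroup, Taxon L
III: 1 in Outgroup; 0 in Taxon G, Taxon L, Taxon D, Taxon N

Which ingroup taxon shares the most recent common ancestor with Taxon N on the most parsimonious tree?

Taxon D

Character polarity is set by the outgroup: the derived state is whichever differs from the outgroup's state, so for III the derived state is '0', and for the remaining characters it is '1'.
I: derived state '1' in Taxon D and Taxon N only — synapomorphy for {Taxon D, Taxon N}.
II: derived state '1' in Taxon D, Taxon G, and Taxon N only — synapomorphy for {Taxon D, Taxon G, Taxon N}.
All ingroup taxa share the derived state '0' for III; it defines the ingroup but does not resolve relationships within it.
Most parsimonious ingroup topology: ((Taxon G,(Taxon D,Taxon N)),Taxon L).
Taxon N and Taxon D form a cherry on this tree, so they are sister taxa.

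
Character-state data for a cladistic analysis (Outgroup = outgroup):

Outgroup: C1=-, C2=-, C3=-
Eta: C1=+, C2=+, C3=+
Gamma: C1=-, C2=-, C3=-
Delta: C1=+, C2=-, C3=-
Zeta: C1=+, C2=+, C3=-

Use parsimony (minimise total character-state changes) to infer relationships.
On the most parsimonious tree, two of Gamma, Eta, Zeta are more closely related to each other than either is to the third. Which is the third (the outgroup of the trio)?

Gamma

The outgroup has state '-' for every character, so '+' is the derived state throughout.
C1 (derived state '+') is shared by Delta, Eta, and Zeta — a synapomorphy uniting that clade.
C2: derived state '+' in Eta and Zeta only — synapomorphy for {Eta, Zeta}.
C3: derived state '+' in Eta only — an autapomorphy, so it tells us nothing about relationships among taxa.
Most parsimonious ingroup topology: (((Eta,Zeta),Delta),Gamma).
Zeta and Eta share a more recent common ancestor with each other than either does with Gamma, so Gamma is the least closely related of the three.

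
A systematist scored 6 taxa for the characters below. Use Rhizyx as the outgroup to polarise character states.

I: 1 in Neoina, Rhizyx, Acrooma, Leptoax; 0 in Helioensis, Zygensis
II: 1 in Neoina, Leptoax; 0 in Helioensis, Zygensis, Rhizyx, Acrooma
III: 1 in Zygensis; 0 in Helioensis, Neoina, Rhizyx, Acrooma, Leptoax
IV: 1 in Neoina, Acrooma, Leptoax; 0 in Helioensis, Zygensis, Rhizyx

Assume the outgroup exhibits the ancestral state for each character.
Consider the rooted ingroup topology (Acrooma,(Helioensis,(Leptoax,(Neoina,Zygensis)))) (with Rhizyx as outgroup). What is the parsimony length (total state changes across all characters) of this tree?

Map each character onto (Acrooma,(Helioensis,(Leptoax,(Neoina,Zygensis)))) (rooted by Rhizyx) and count the minimum state changes it requires (Fitch parsimony):
I: 2; II: 2; III: 1; IV: 3.
Total tree length = 8.

8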